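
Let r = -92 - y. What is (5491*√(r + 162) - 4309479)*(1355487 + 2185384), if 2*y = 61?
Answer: -15259309216209 + 19442922661*√158/2 ≈ -1.5137e+13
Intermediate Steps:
y = 61/2 (y = (½)*61 = 61/2 ≈ 30.500)
r = -245/2 (r = -92 - 1*61/2 = -92 - 61/2 = -245/2 ≈ -122.50)
(5491*√(r + 162) - 4309479)*(1355487 + 2185384) = (5491*√(-245/2 + 162) - 4309479)*(1355487 + 2185384) = (5491*√(79/2) - 4309479)*3540871 = (5491*(√158/2) - 4309479)*3540871 = (5491*√158/2 - 4309479)*3540871 = (-4309479 + 5491*√158/2)*3540871 = -15259309216209 + 19442922661*√158/2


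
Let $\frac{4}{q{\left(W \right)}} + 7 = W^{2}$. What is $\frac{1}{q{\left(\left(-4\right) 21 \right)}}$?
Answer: $\frac{7049}{4} \approx 1762.3$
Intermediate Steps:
$q{\left(W \right)} = \frac{4}{-7 + W^{2}}$
$\frac{1}{q{\left(\left(-4\right) 21 \right)}} = \frac{1}{4 \frac{1}{-7 + \left(\left(-4\right) 21\right)^{2}}} = \frac{1}{4 \frac{1}{-7 + \left(-84\right)^{2}}} = \frac{1}{4 \frac{1}{-7 + 7056}} = \frac{1}{4 \cdot \frac{1}{7049}} = \frac{1}{\frac{4}{7049}} = \frac{7049}{4}$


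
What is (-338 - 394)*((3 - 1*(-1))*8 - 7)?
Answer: -18300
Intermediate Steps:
(-338 - 394)*((3 - 1*(-1))*8 - 7) = -732*((3 + 1)*8 - 7) = -732*(4*8 - 7) = -732*(32 - 7) = -732*25 = -18300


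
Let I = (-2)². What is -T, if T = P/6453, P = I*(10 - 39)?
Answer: 116/6453 ≈ 0.017976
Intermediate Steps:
I = 4
P = -116 (P = 4*(10 - 39) = 4*(-29) = -116)
T = -116/6453 ≈ -0.017976
-T = -1*(-116/6453) = 116/6453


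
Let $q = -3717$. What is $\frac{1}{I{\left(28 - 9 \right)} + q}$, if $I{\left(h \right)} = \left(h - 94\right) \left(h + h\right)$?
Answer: $- \frac{1}{6567} \approx -0.00015228$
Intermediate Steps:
$I{\left(h \right)} = 2 h \left(-94 + h\right)$ ($I{\left(h \right)} = \left(-94 + h\right) 2 h = 2 h \left(-94 + h\right)$)
$\frac{1}{I{\left(28 - 9 \right)} + q} = \frac{1}{2 \left(28 - 9\right) \left(-94 + \left(28 - 9\right)\right) - 3717} = \frac{1}{2 \cdot 19 \left(-94 + 19\right) - 3717} = \frac{1}{2 \cdot 19 \left(-75\right) - 3717} = \frac{1}{-2850 - 3717} = \frac{1}{-6567} = - \frac{1}{6567}$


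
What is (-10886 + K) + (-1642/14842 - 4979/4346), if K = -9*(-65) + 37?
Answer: -8074917489/786626 ≈ -10265.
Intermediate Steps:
K = 622 (K = 585 + 37 = 622)
(-10886 + K) + (-1642/14842 - 4979/4346) = (-10886 + 622) + (-1642/14842 - 4979/4346) = -10264 + (-1642*1/14842 - 4979*1/4346) = -10264 + (-821/7421 - 4979/4346) = -10264 - 988225/786626 = -8074917489/786626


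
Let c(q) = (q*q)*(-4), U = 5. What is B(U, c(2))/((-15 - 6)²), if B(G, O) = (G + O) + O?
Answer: -3/49 ≈ -0.061224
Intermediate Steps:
c(q) = -4*q² (c(q) = q²*(-4) = -4*q²)
B(G, O) = G + 2*O
B(U, c(2))/((-15 - 6)²) = (5 + 2*(-4*2²))/((-15 - 6)²) = (5 + 2*(-4*4))/((-21)²) = (5 + 2*(-16))/441 = (5 - 32)*(1/441) = -27*1/441 = -3/49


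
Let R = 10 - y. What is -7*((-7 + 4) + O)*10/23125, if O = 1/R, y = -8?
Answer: 371/41625 ≈ 0.0089129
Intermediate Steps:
R = 18 (R = 10 - 1*(-8) = 10 + 8 = 18)
O = 1/18 ≈ 0.055556
-7*((-7 + 4) + O)*10/23125 = -7*((-7 + 4) + 1/18)*10/23125 = -7*(-3 + 1/18)*10*(1/23125) = -(-371)*10/18*(1/23125) = -7*(-265/9)*(1/23125) = (1855/9)*(1/23125) = 371/41625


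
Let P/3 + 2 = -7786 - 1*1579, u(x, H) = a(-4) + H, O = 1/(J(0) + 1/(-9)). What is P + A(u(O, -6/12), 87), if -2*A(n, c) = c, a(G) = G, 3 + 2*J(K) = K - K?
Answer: -56289/2 ≈ -28145.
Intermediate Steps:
J(K) = -3/2 (J(K) = -3/2 + (K - K)/2 = -3/2 + (½)*0 = -3/2 + 0 = -3/2)
O = -18/29 (O = 1/(-3/2 + 1/(-9)) = 1/(-3/2 - ⅑) = 1/(-29/18) = -18/29 ≈ -0.62069)
u(x, H) = -4 + H
A(n, c) = -c/2
P = -28101 (P = -6 + 3*(-7786 - 1*1579) = -6 + 3*(-7786 - 1579) = -6 + 3*(-9365) = -6 - 28095 = -28101)
P + A(u(O, -6/12), 87) = -28101 - ½*87 = -28101 - 87/2 = -56289/2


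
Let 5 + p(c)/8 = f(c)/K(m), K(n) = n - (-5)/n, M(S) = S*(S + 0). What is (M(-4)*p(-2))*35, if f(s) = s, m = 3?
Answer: -24320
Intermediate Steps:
M(S) = S² (M(S) = S*S = S²)
K(n) = n + 5/n
p(c) = -40 + 12*c/7 (p(c) = -40 + 8*(c/(3 + 5/3)) = -40 + 8*(c/(14/3)) = -40 + 8*(c*(3/14)) = -40 + 8*(3*c/14) = -40 + 12*c/7)
(M(-4)*p(-2))*35 = ((-4)²*(-40 + (12/7)*(-2)))*35 = (16*(-40 - 24/7))*35 = (16*(-304/7))*35 = -4864/7*35 = -24320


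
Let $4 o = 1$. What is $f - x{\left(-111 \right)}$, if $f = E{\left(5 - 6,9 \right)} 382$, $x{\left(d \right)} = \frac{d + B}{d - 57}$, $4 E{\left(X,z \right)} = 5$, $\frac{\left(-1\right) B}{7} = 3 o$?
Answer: $\frac{106805}{224} \approx 476.81$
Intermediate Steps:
$o = \frac{1}{4}$ ($o = \frac{1}{4} \cdot 1 = \frac{1}{4} \approx 0.25$)
$B = - \frac{21}{4}$ ($B = - 7 \cdot 3 \cdot \frac{1}{4} = \left(-7\right) \frac{3}{4} = - \frac{21}{4} \approx -5.25$)
$E{\left(X,z \right)} = \frac{5}{4}$ ($E{\left(X,z \right)} = \frac{1}{4} \cdot 5 = \frac{5}{4}$)
$x{\left(d \right)} = \frac{- \frac{21}{4} + d}{-57 + d}$ ($x{\left(d \right)} = \frac{d - \frac{21}{4}}{d - 57} = \frac{- \frac{21}{4} + d}{-57 + d}$)
$f = \frac{955}{2}$ ($f = \frac{5}{4} \cdot 382 = \frac{955}{2} \approx 477.5$)
$f - x{\left(-111 \right)} = \frac{955}{2} - \frac{- \frac{21}{4} - 111}{-57 - 111} = \frac{955}{2} - \frac{1}{-168} \left(- \frac{465}{4}\right) = \frac{955}{2} - \left(- \frac{1}{168}\right) \left(- \frac{465}{4}\right) = \frac{955}{2} - \frac{155}{224} = \frac{106805}{224}$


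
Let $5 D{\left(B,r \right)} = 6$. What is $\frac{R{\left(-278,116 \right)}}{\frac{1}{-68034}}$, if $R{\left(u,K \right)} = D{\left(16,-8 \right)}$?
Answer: $- \frac{408204}{5} \approx -81641.0$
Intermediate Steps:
$D{\left(B,r \right)} = \frac{6}{5}$ ($D{\left(B,r \right)} = \frac{1}{5} \cdot 6 = \frac{6}{5}$)
$R{\left(u,K \right)} = \frac{6}{5}$
$\frac{R{\left(-278,116 \right)}}{\frac{1}{-68034}} = \frac{6}{5 \frac{1}{-68034}} = \frac{6}{5 \left(- \frac{1}{68034}\right)} = \frac{6}{5} \left(-68034\right) = - \frac{408204}{5}$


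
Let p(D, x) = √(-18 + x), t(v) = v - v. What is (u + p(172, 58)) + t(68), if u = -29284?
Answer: -29284 + 2*√10 ≈ -29278.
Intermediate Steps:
t(v) = 0
(u + p(172, 58)) + t(68) = (-29284 + √(-18 + 58)) + 0 = (-29284 + √40) + 0 = (-29284 + 2*√10) + 0 = -29284 + 2*√10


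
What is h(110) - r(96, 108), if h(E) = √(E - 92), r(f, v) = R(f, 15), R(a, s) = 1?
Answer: -1 + 3*√2 ≈ 3.2426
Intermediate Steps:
r(f, v) = 1
h(E) = √(-92 + E)
h(110) - r(96, 108) = √(-92 + 110) - 1*1 = √18 - 1 = 3*√2 - 1 = -1 + 3*√2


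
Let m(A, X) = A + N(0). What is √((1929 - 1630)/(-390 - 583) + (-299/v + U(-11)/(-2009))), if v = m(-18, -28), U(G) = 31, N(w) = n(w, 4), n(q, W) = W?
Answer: 3*√14877889186/79786 ≈ 4.5863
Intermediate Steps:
N(w) = 4
m(A, X) = 4 + A (m(A, X) = A + 4 = 4 + A)
v = -14 (v = 4 - 18 = -14)
√((1929 - 1630)/(-390 - 583) + (-299/v + U(-11)/(-2009))) = √((1929 - 1630)/(-390 - 583) + (-299/(-14) + 31/(-2009))) = √(299/(-973) + (-299*(-1/14) + 31*(-1/2009))) = √(299*(-1/973) + (299/14 - 31/2009)) = √(-299/973 + 85751/4018) = √(11747763/558502) = 3*√14877889186/79786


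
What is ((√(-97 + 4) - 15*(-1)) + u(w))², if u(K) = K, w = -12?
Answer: (3 + I*√93)² ≈ -84.0 + 57.862*I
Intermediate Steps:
((√(-97 + 4) - 15*(-1)) + u(w))² = ((√(-97 + 4) - 15*(-1)) - 12)² = ((√(-93) - 1*(-15)) - 12)² = ((I*√93 + 15) - 12)² = ((15 + I*√93) - 12)² = (3 + I*√93)²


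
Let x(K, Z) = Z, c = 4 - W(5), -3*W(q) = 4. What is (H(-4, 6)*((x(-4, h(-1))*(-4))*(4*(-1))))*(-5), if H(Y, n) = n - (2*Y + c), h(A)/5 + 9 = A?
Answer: 104000/3 ≈ 34667.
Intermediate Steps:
h(A) = -45 + 5*A
W(q) = -4/3 (W(q) = -⅓*4 = -4/3)
c = 16/3 (c = 4 - 1*(-4/3) = 4 + 4/3 = 16/3 ≈ 5.3333)
H(Y, n) = -16/3 + n - 2*Y (H(Y, n) = n - (2*Y + 16/3) = n - (16/3 + 2*Y) = n + (-16/3 - 2*Y) = -16/3 + n - 2*Y)
(H(-4, 6)*((x(-4, h(-1))*(-4))*(4*(-1))))*(-5) = ((-16/3 + 6 - 2*(-4))*(((-45 + 5*(-1))*(-4))*(4*(-1))))*(-5) = ((-16/3 + 6 + 8)*(((-45 - 5)*(-4))*(-4)))*(-5) = (26*(-50*(-4)*(-4))/3)*(-5) = (26*(200*(-4))/3)*(-5) = ((26/3)*(-800))*(-5) = -20800/3*(-5) = 104000/3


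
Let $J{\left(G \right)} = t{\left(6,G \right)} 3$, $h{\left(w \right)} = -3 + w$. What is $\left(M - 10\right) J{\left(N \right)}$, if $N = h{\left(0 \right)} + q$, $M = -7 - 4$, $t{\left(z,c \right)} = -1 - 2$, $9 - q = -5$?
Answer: $189$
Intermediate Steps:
$q = 14$ ($q = 9 - -5 = 9 + 5 = 14$)
$t{\left(z,c \right)} = -3$ ($t{\left(z,c \right)} = -1 - 2 = -3$)
$M = -11$ ($M = -7 - 4 = -11$)
$N = 11$ ($N = \left(-3 + 0\right) + 14 = -3 + 14 = 11$)
$J{\left(G \right)} = -9$ ($J{\left(G \right)} = \left(-3\right) 3 = -9$)
$\left(M - 10\right) J{\left(N \right)} = \left(-11 - 10\right) \left(-9\right) = \left(-21\right) \left(-9\right) = 189$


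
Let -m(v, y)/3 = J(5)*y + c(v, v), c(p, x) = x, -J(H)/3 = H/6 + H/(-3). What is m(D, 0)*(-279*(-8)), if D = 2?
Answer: -13392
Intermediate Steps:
J(H) = H/2 (J(H) = -3*(H/6 + H/(-3)) = -3*(H*(1/6) + H*(-1/3)) = -3*(H/6 - H/3) = -(-1)*H/2 = H/2)
m(v, y) = -3*v - 15*y/2 (m(v, y) = -3*(((1/2)*5)*y + v) = -3*(5*y/2 + v) = -3*(v + 5*y/2) = -3*v - 15*y/2)
m(D, 0)*(-279*(-8)) = (-3*2 - 15/2*0)*(-279*(-8)) = (-6 + 0)*2232 = -6*2232 = -13392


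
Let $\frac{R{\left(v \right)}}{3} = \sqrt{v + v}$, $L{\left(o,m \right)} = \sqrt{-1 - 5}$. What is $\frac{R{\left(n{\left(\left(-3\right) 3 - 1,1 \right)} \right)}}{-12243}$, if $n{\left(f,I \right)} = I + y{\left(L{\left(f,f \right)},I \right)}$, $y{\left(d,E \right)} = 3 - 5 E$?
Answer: $- \frac{i \sqrt{2}}{4081} \approx - 0.00034654 i$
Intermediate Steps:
$L{\left(o,m \right)} = i \sqrt{6}$ ($L{\left(o,m \right)} = \sqrt{-6} = i \sqrt{6}$)
$n{\left(f,I \right)} = 3 - 4 I$ ($n{\left(f,I \right)} = I - \left(-3 + 5 I\right) = 3 - 4 I$)
$R{\left(v \right)} = 3 \sqrt{2} \sqrt{v}$ ($R{\left(v \right)} = 3 \sqrt{v + v} = 3 \sqrt{2 v} = 3 \sqrt{2} \sqrt{v}$)
$\frac{R{\left(n{\left(\left(-3\right) 3 - 1,1 \right)} \right)}}{-12243} = \frac{3 \sqrt{2} \sqrt{3 - 4}}{-12243} = 3 \sqrt{2} \sqrt{3 - 4} \left(- \frac{1}{12243}\right) = 3 \sqrt{2} \sqrt{-1} \left(- \frac{1}{12243}\right) = 3 \sqrt{2} i \left(- \frac{1}{12243}\right) = 3 i \sqrt{2} \left(- \frac{1}{12243}\right) = - \frac{i \sqrt{2}}{4081}$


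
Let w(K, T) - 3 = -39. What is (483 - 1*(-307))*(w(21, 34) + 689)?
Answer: 515870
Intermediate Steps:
w(K, T) = -36 (w(K, T) = 3 - 39 = -36)
(483 - 1*(-307))*(w(21, 34) + 689) = (483 - 1*(-307))*(-36 + 689) = (483 + 307)*653 = 790*653 = 515870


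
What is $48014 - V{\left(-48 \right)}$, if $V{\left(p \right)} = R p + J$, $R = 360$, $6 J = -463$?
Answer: $\frac{392227}{6} \approx 65371.0$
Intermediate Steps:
$J = - \frac{463}{6}$ ($J = \frac{1}{6} \left(-463\right) = - \frac{463}{6} \approx -77.167$)
$V{\left(p \right)} = - \frac{463}{6} + 360 p$ ($V{\left(p \right)} = 360 p - \frac{463}{6} = - \frac{463}{6} + 360 p$)
$48014 - V{\left(-48 \right)} = 48014 - \left(- \frac{463}{6} + 360 \left(-48\right)\right) = 48014 - \left(- \frac{463}{6} - 17280\right) = 48014 - - \frac{104143}{6} = 48014 + \frac{104143}{6} = \frac{392227}{6}$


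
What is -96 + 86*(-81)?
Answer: -7062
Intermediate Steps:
-96 + 86*(-81) = -96 - 6966 = -7062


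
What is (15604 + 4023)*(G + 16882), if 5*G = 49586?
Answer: 2629939492/5 ≈ 5.2599e+8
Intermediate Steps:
G = 49586/5 (G = (1/5)*49586 = 49586/5 ≈ 9917.2)
(15604 + 4023)*(G + 16882) = (15604 + 4023)*(49586/5 + 16882) = 19627*(133996/5) = 2629939492/5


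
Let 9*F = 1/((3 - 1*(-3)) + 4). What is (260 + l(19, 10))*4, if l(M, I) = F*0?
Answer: 1040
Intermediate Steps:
F = 1/90 (F = 1/(9*((3 - 1*(-3)) + 4)) = 1/(9*((3 + 3) + 4)) = 1/(9*(6 + 4)) = (⅑)/10 = (⅑)*(⅒) = 1/90 ≈ 0.011111)
l(M, I) = 0 (l(M, I) = (1/90)*0 = 0)
(260 + l(19, 10))*4 = (260 + 0)*4 = 260*4 = 1040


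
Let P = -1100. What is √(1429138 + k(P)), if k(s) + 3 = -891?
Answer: 2*√357061 ≈ 1195.1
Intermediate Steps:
k(s) = -894 (k(s) = -3 - 891 = -894)
√(1429138 + k(P)) = √(1429138 - 894) = √1428244 = 2*√357061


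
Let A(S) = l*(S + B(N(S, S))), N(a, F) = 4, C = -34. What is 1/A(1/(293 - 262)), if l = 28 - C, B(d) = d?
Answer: 1/250 ≈ 0.0040000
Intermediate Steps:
l = 62 (l = 28 - 1*(-34) = 28 + 34 = 62)
A(S) = 248 + 62*S (A(S) = 62*(S + 4) = 62*(4 + S) = 248 + 62*S)
1/A(1/(293 - 262)) = 1/(248 + 62/(293 - 262)) = 1/(248 + 62/31) = 1/(248 + 62*(1/31)) = 1/(248 + 2) = 1/250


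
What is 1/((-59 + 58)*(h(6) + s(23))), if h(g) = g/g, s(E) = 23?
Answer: -1/24 ≈ -0.041667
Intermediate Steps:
h(g) = 1
1/((-59 + 58)*(h(6) + s(23))) = 1/((-59 + 58)*(1 + 23)) = 1/(-1*24) = 1/(-24) = -1/24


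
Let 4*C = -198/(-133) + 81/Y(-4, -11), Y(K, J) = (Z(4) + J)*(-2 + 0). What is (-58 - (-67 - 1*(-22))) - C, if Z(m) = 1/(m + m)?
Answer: -110335/7714 ≈ -14.303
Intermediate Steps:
Z(m) = 1/(2*m)
Y(K, J) = -¼ - 2*J (Y(K, J) = ((½)/4 + J)*(-2 + 0) = ((½)*(¼) + J)*(-2) = (⅛ + J)*(-2) = -¼ - 2*J)
C = 10053/7714 (C = (-198/(-133) + 81/(-¼ - 2*(-11)))/4 = (-198*(-1/133) + 81/(-¼ + 22))/4 = (198/133 + 81/(87/4))/4 = (198/133 + 81*(4/87))/4 = (198/133 + 108/29)/4 = (¼)*(20106/3857) = 10053/7714 ≈ 1.3032)
(-58 - (-67 - 1*(-22))) - C = (-58 - (-67 - 1*(-22))) - 1*10053/7714 = (-58 - (-67 + 22)) - 10053/7714 = (-58 - 1*(-45)) - 10053/7714 = (-58 + 45) - 10053/7714 = -13 - 10053/7714 = -110335/7714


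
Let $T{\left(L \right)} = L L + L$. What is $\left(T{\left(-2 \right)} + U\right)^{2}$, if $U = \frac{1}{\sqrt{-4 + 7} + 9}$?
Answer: $\frac{\left(-165 + \sqrt{3}\right)^{2}}{6084} \approx 4.3814$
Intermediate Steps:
$T{\left(L \right)} = L + L^{2}$ ($T{\left(L \right)} = L^{2} + L = L + L^{2}$)
$U = \frac{1}{9 + \sqrt{3}}$ ($U = \frac{1}{\sqrt{3} + 9} = \frac{1}{9 + \sqrt{3}} \approx 0.093179$)
$\left(T{\left(-2 \right)} + U\right)^{2} = \left(- 2 \left(1 - 2\right) + \left(\frac{3}{26} - \frac{\sqrt{3}}{78}\right)\right)^{2} = \left(\left(-2\right) \left(-1\right) + \left(\frac{3}{26} - \frac{\sqrt{3}}{78}\right)\right)^{2} = \left(2 + \left(\frac{3}{26} - \frac{\sqrt{3}}{78}\right)\right)^{2} = \left(\frac{55}{26} - \frac{\sqrt{3}}{78}\right)^{2}$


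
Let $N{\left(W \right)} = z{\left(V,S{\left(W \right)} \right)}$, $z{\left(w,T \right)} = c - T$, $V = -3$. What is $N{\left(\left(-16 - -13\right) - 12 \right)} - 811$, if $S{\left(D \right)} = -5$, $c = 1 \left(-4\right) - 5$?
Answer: $-815$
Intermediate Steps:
$c = -9$ ($c = -4 - 5 = -9$)
$z{\left(w,T \right)} = -9 - T$
$N{\left(W \right)} = -4$ ($N{\left(W \right)} = -9 - -5 = -9 + 5 = -4$)
$N{\left(\left(-16 - -13\right) - 12 \right)} - 811 = -4 - 811 = -815$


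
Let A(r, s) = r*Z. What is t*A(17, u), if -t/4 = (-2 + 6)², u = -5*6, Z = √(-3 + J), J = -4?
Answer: -1088*I*√7 ≈ -2878.6*I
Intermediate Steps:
Z = I*√7 (Z = √(-3 - 4) = √(-7) = I*√7 ≈ 2.6458*I)
u = -30
A(r, s) = I*r*√7 (A(r, s) = r*(I*√7) = I*r*√7)
t = -64 (t = -4*(-2 + 6)² = -4*4² = -4*16 = -64)
t*A(17, u) = -64*I*17*√7 = -1088*I*√7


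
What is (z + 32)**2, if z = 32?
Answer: 4096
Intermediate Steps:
(z + 32)**2 = (32 + 32)**2 = 64**2 = 4096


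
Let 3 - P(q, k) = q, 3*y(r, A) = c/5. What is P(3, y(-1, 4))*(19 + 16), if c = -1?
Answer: 0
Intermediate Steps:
y(r, A) = -1/15 (y(r, A) = (-1/5)/3 = (-1*1/5)/3 = (1/3)*(-1/5) = -1/15)
P(q, k) = 3 - q
P(3, y(-1, 4))*(19 + 16) = (3 - 1*3)*(19 + 16) = (3 - 3)*35 = 0*35 = 0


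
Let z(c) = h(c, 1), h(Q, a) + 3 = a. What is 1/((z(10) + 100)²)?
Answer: 1/9604 ≈ 0.00010412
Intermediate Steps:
h(Q, a) = -3 + a
z(c) = -2 (z(c) = -3 + 1 = -2)
1/((z(10) + 100)²) = 1/((-2 + 100)²) = 1/(98²) = 1/9604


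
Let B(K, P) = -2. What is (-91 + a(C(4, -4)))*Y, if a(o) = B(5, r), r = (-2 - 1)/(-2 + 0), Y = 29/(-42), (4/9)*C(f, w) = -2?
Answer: 899/14 ≈ 64.214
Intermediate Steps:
C(f, w) = -9/2 (C(f, w) = (9/4)*(-2) = -9/2)
Y = -29/42 (Y = 29*(-1/42) = -29/42 ≈ -0.69048)
r = 3/2 (r = -3/(-2) = -3*(-½) = 3/2 ≈ 1.5000)
a(o) = -2
(-91 + a(C(4, -4)))*Y = (-91 - 2)*(-29/42) = -93*(-29/42) = 899/14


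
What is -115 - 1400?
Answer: -1515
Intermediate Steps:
-115 - 1400 = -1515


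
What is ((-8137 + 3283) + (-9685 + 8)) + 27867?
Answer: 13336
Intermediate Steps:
((-8137 + 3283) + (-9685 + 8)) + 27867 = (-4854 - 9677) + 27867 = -14531 + 27867 = 13336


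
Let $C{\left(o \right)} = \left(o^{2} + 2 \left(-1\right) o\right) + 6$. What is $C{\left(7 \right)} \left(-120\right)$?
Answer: $-4920$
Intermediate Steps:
$C{\left(o \right)} = 6 + o^{2} - 2 o$ ($C{\left(o \right)} = \left(o^{2} - 2 o\right) + 6 = 6 + o^{2} - 2 o$)
$C{\left(7 \right)} \left(-120\right) = \left(6 + 7^{2} - 14\right) \left(-120\right) = \left(6 + 49 - 14\right) \left(-120\right) = 41 \left(-120\right) = -4920$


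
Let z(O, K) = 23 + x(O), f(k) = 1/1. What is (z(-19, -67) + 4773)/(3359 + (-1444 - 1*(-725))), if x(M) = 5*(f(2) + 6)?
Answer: 4831/2640 ≈ 1.8299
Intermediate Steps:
f(k) = 1
x(M) = 35 (x(M) = 5*(1 + 6) = 5*7 = 35)
z(O, K) = 58 (z(O, K) = 23 + 35 = 58)
(z(-19, -67) + 4773)/(3359 + (-1444 - 1*(-725))) = (58 + 4773)/(3359 + (-1444 - 1*(-725))) = 4831/(3359 + (-1444 + 725)) = 4831/(3359 - 719) = 4831/2640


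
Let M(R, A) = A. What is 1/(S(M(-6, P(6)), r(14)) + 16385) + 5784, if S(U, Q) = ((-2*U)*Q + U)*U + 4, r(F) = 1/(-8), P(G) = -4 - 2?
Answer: 95054257/16434 ≈ 5784.0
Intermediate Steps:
P(G) = -6
r(F) = -1/8
S(U, Q) = 4 + U*(U - 2*Q*U) (S(U, Q) = (-2*Q*U + U)*U + 4 = (U - 2*Q*U)*U + 4 = U*(U - 2*Q*U) + 4 = 4 + U*(U - 2*Q*U))
1/(S(M(-6, P(6)), r(14)) + 16385) + 5784 = 1/((4 + (-6)**2 - 2*(-1/8)*(-6)**2) + 16385) + 5784 = 1/((4 + 36 - 2*(-1/8)*36) + 16385) + 5784 = 1/((4 + 36 + 9) + 16385) + 5784 = 1/(49 + 16385) + 5784 = 1/16434 + 5784 = 95054257/16434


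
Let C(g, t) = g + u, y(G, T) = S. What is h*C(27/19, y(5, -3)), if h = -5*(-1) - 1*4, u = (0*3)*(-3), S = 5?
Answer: 27/19 ≈ 1.4211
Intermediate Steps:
y(G, T) = 5
u = 0 (u = 0*(-3) = 0)
C(g, t) = g (C(g, t) = g + 0 = g)
h = 1 (h = 5 - 4 = 1)
h*C(27/19, y(5, -3)) = 1*(27/19) = 27/19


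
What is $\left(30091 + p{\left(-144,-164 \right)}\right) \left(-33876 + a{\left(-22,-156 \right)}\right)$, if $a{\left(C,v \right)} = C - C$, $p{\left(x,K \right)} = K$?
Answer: $-1013807052$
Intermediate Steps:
$a{\left(C,v \right)} = 0$
$\left(30091 + p{\left(-144,-164 \right)}\right) \left(-33876 + a{\left(-22,-156 \right)}\right) = \left(30091 - 164\right) \left(-33876 + 0\right) = 29927 \left(-33876\right) = -1013807052$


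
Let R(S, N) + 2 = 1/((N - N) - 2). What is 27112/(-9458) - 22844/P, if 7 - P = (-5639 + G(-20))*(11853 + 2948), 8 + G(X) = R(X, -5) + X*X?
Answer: -2106760343980/734866326777 ≈ -2.8669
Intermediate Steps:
R(S, N) = -5/2 (R(S, N) = -2 + 1/((N - N) - 2) = -2 + 1/(0 - 2) = -2 + 1/(-2) = -2 - ½ = -5/2)
G(X) = -21/2 + X² (G(X) = -8 + (-5/2 + X*X) = -8 + (-5/2 + X²) = -21/2 + X²)
P = 155395713/2 (P = 7 - (-5639 + (-21/2 + (-20)²))*(11853 + 2948) = 7 - (-5639 + (-21/2 + 400))*14801 = 7 - (-5639 + 779/2)*14801 = 7 - (-10499)*14801/2 = 7 - 1*(-155395699/2) = 7 + 155395699/2 = 155395713/2 ≈ 7.7698e+7)
27112/(-9458) - 22844/P = 27112/(-9458) - 22844/155395713/2 = 27112*(-1/9458) - 22844*2/155395713 = -13556/4729 - 45688/155395713 = -2106760343980/734866326777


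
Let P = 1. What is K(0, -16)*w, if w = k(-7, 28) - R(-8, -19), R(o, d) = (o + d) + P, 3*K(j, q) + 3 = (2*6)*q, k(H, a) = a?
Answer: -3510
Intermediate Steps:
K(j, q) = -1 + 4*q (K(j, q) = -1 + ((2*6)*q)/3 = -1 + (12*q)/3 = -1 + 4*q)
R(o, d) = 1 + d + o (R(o, d) = (o + d) + 1 = (d + o) + 1 = 1 + d + o)
w = 54 (w = 28 - (1 - 19 - 8) = 28 - 1*(-26) = 28 + 26 = 54)
K(0, -16)*w = (-1 + 4*(-16))*54 = (-1 - 64)*54 = -65*54 = -3510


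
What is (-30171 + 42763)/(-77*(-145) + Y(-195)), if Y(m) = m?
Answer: 6296/5485 ≈ 1.1479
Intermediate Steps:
(-30171 + 42763)/(-77*(-145) + Y(-195)) = (-30171 + 42763)/(-77*(-145) - 195) = 12592/(11165 - 195) = 12592/10970 = 12592*(1/10970) = 6296/5485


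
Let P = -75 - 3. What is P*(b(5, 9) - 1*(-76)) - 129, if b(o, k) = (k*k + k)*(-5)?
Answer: 29043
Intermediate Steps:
b(o, k) = -5*k - 5*k² (b(o, k) = (k² + k)*(-5) = (k + k²)*(-5) = -5*k - 5*k²)
P = -78
P*(b(5, 9) - 1*(-76)) - 129 = -78*(-5*9*(1 + 9) - 1*(-76)) - 129 = -78*(-5*9*10 + 76) - 129 = -78*(-450 + 76) - 129 = -78*(-374) - 129 = 29172 - 129 = 29043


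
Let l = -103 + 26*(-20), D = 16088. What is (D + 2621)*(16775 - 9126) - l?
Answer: 143105764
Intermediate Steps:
l = -623 (l = -103 - 520 = -623)
(D + 2621)*(16775 - 9126) - l = (16088 + 2621)*(16775 - 9126) - 1*(-623) = 18709*7649 + 623 = 143105141 + 623 = 143105764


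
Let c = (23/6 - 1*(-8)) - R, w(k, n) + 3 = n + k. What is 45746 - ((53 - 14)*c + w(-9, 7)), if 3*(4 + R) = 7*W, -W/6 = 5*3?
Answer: 73887/2 ≈ 36944.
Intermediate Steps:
w(k, n) = -3 + k + n (w(k, n) = -3 + (n + k) = -3 + (k + n) = -3 + k + n)
W = -90 (W = -30*3 = -6*15 = -90)
R = -214 (R = -4 + (7*(-90))/3 = -4 + (⅓)*(-630) = -4 - 210 = -214)
c = 1355/6 (c = (23/6 - 1*(-8)) - 1*(-214) = (23*(⅙) + 8) + 214 = (23/6 + 8) + 214 = 71/6 + 214 = 1355/6 ≈ 225.83)
45746 - ((53 - 14)*c + w(-9, 7)) = 45746 - ((53 - 14)*(1355/6) + (-3 - 9 + 7)) = 45746 - (39*(1355/6) - 5) = 45746 - (17615/2 - 5) = 45746 - 1*17605/2 = 45746 - 17605/2 = 73887/2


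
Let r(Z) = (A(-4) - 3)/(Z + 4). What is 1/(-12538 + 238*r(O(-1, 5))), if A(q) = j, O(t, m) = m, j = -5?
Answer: -9/114746 ≈ -7.8434e-5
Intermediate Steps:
A(q) = -5
r(Z) = -8/(4 + Z) (r(Z) = (-5 - 3)/(Z + 4) = -8/(4 + Z))
1/(-12538 + 238*r(O(-1, 5))) = 1/(-12538 + 238*(-8/(4 + 5))) = 1/(-12538 + 238*(-8/9)) = 1/(-12538 - 1904/9) = 1/(-114746/9) = -9/114746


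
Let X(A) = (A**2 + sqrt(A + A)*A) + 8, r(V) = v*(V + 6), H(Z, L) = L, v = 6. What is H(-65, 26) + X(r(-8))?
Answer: 178 - 24*I*sqrt(6) ≈ 178.0 - 58.788*I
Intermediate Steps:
r(V) = 36 + 6*V (r(V) = 6*(V + 6) = 6*(6 + V) = 36 + 6*V)
X(A) = 8 + A**2 + sqrt(2)*A**(3/2) (X(A) = (A**2 + sqrt(2*A)*A) + 8 = (A**2 + (sqrt(2)*sqrt(A))*A) + 8 = (A**2 + sqrt(2)*A**(3/2)) + 8 = 8 + A**2 + sqrt(2)*A**(3/2))
H(-65, 26) + X(r(-8)) = 26 + (8 + (36 + 6*(-8))**2 + sqrt(2)*(36 + 6*(-8))**(3/2)) = 26 + (8 + (36 - 48)**2 + sqrt(2)*(36 - 48)**(3/2)) = 26 + (8 + (-12)**2 + sqrt(2)*(-12)**(3/2)) = 26 + (8 + 144 + sqrt(2)*(-24*I*sqrt(3))) = 26 + (8 + 144 - 24*I*sqrt(6)) = 26 + (152 - 24*I*sqrt(6)) = 178 - 24*I*sqrt(6)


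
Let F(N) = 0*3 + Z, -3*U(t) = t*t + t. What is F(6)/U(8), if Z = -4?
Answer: ⅙ ≈ 0.16667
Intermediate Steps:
U(t) = -t/3 - t²/3 (U(t) = -(t*t + t)/3 = -(t² + t)/3 = -(t + t²)/3 = -t/3 - t²/3)
F(N) = -4 (F(N) = 0*3 - 4 = 0 - 4 = -4)
F(6)/U(8) = -4*(-3/(8*(1 + 8))) = -4/((-⅓*8*9)) = -4/(-24) = -4*(-1/24) = ⅙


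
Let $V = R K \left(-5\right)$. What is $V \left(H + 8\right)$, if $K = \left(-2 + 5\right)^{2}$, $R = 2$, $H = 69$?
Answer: $-6930$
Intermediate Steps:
$K = 9$ ($K = 3^{2} = 9$)
$V = -90$ ($V = 2 \cdot 9 \left(-5\right) = 18 \left(-5\right) = -90$)
$V \left(H + 8\right) = - 90 \left(69 + 8\right) = \left(-90\right) 77 = -6930$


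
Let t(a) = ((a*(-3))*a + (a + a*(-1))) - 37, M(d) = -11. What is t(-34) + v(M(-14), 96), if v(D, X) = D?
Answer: -3516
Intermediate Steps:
t(a) = -37 - 3*a² (t(a) = ((-3*a)*a + (a - a)) - 37 = (-3*a² + 0) - 37 = -3*a² - 37 = -37 - 3*a²)
t(-34) + v(M(-14), 96) = (-37 - 3*(-34)²) - 11 = (-37 - 3*1156) - 11 = (-37 - 3468) - 11 = -3505 - 11 = -3516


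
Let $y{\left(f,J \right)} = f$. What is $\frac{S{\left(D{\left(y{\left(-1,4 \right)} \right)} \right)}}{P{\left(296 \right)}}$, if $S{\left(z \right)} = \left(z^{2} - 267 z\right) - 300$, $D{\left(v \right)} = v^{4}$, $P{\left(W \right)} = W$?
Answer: $- \frac{283}{148} \approx -1.9122$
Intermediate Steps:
$S{\left(z \right)} = -300 + z^{2} - 267 z$
$\frac{S{\left(D{\left(y{\left(-1,4 \right)} \right)} \right)}}{P{\left(296 \right)}} = \frac{-300 + \left(\left(-1\right)^{4}\right)^{2} - 267 \left(-1\right)^{4}}{296} = \left(-300 + 1^{2} - 267\right) \frac{1}{296} = \left(-300 + 1 - 267\right) \frac{1}{296} = \left(-566\right) \frac{1}{296} = - \frac{283}{148}$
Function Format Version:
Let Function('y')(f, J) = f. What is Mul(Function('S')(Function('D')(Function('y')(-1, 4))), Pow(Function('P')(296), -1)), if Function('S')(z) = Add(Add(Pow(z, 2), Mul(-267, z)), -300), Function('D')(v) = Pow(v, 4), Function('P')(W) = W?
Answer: Rational(-283, 148) ≈ -1.9122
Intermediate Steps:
Function('S')(z) = Add(-300, Pow(z, 2), Mul(-267, z))
Mul(Function('S')(Function('D')(Function('y')(-1, 4))), Pow(Function('P')(296), -1)) = Mul(Add(-300, Pow(Pow(-1, 4), 2), Mul(-267, Pow(-1, 4))), Pow(296, -1)) = Mul(Add(-300, Pow(1, 2), Mul(-267, 1)), Rational(1, 296)) = Mul(Add(-300, 1, -267), Rational(1, 296)) = Mul(-566, Rational(1, 296)) = Rational(-283, 148)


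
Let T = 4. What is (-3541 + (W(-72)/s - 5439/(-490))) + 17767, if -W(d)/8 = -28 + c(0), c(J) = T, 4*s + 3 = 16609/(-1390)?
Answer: 2947651809/207790 ≈ 14186.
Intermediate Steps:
s = -20779/5560 (s = -¾ + (16609/(-1390))/4 = -¾ + (16609*(-1/1390))/4 = -¾ + (¼)*(-16609/1390) = -¾ - 16609/5560 = -20779/5560 ≈ -3.7372)
c(J) = 4
W(d) = 192 (W(d) = -8*(-28 + 4) = -8*(-24) = 192)
(-3541 + (W(-72)/s - 5439/(-490))) + 17767 = (-3541 + (192/(-20779/5560) - 5439/(-490))) + 17767 = (-3541 + (192*(-5560/20779) - 5439*(-1/490))) + 17767 = (-3541 + (-1067520/20779 + 111/10)) + 17767 = (-3541 - 8368731/207790) + 17767 = -744153121/207790 + 17767 = 2947651809/207790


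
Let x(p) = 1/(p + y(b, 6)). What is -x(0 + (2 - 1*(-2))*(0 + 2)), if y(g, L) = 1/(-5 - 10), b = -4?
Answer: -15/119 ≈ -0.12605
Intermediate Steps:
y(g, L) = -1/15 (y(g, L) = 1/(-15) = -1/15)
x(p) = 1/(-1/15 + p) (x(p) = 1/(p - 1/15) = 1/(-1/15 + p))
-x(0 + (2 - 1*(-2))*(0 + 2)) = -15/(-1 + 15*(0 + (2 - 1*(-2))*(0 + 2))) = -15/(-1 + 15*(0 + (2 + 2)*2)) = -15/(-1 + 15*(0 + 4*2)) = -15/(-1 + 15*(0 + 8)) = -15/(-1 + 15*8) = -15/(-1 + 120) = -15/119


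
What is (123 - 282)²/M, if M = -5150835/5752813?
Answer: -16159651717/572315 ≈ -28236.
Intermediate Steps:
M = -5150835/5752813 (M = -5150835*1/5752813 = -5150835/5752813 ≈ -0.89536)
(123 - 282)²/M = (123 - 282)²/(-5150835/5752813) = (-159)²*(-5752813/5150835) = 25281*(-5752813/5150835) = -16159651717/572315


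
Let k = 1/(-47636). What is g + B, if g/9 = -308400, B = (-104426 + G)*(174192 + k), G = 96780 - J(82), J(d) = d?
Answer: -16064423754852/11909 ≈ -1.3489e+9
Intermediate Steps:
k = -1/47636 ≈ -2.0993e-5
G = 96698 (G = 96780 - 1*82 = 96780 - 82 = 96698)
B = -16031369134452/11909 (B = (-104426 + 96698)*(174192 - 1/47636) = -7728*8297810111/47636 = -16031369134452/11909 ≈ -1.3462e+9)
g = -2775600 (g = 9*(-308400) = -2775600)
g + B = -2775600 - 16031369134452/11909 = -16064423754852/11909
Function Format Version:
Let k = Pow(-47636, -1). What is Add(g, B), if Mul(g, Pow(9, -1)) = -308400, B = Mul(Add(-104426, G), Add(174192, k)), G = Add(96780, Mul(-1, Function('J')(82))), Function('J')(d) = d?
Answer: Rational(-16064423754852, 11909) ≈ -1.3489e+9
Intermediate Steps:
k = Rational(-1, 47636) ≈ -2.0993e-5
G = 96698 (G = Add(96780, Mul(-1, 82)) = Add(96780, -82) = 96698)
B = Rational(-16031369134452, 11909) (B = Mul(Add(-104426, 96698), Add(174192, Rational(-1, 47636))) = Mul(-7728, Rational(8297810111, 47636)) = Rational(-16031369134452, 11909) ≈ -1.3462e+9)
g = -2775600 (g = Mul(9, -308400) = -2775600)
Add(g, B) = Add(-2775600, Rational(-16031369134452, 11909)) = Rational(-16064423754852, 11909)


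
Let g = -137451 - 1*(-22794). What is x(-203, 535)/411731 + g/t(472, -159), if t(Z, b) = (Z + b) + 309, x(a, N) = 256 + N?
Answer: -47207349265/256096682 ≈ -184.33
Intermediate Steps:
t(Z, b) = 309 + Z + b
g = -114657 (g = -137451 + 22794 = -114657)
x(-203, 535)/411731 + g/t(472, -159) = (256 + 535)/411731 - 114657/(309 + 472 - 159) = 791*(1/411731) - 114657/622 = 791/411731 - 114657*1/622 = 791/411731 - 114657/622 = -47207349265/256096682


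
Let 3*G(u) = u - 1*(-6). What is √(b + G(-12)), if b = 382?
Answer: 2*√95 ≈ 19.494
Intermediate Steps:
G(u) = 2 + u/3 (G(u) = (u - 1*(-6))/3 = (u + 6)/3 = (6 + u)/3 = 2 + u/3)
√(b + G(-12)) = √(382 + (2 + (⅓)*(-12))) = √(382 + (2 - 4)) = √(382 - 2) = √380 = 2*√95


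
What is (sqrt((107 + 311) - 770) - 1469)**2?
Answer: 2157609 - 11752*I*sqrt(22) ≈ 2.1576e+6 - 55122.0*I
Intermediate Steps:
(sqrt((107 + 311) - 770) - 1469)**2 = (sqrt(418 - 770) - 1469)**2 = (sqrt(-352) - 1469)**2 = (4*I*sqrt(22) - 1469)**2 = (-1469 + 4*I*sqrt(22))**2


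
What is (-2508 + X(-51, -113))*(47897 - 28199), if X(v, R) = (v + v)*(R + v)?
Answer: 280105560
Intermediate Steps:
X(v, R) = 2*v*(R + v) (X(v, R) = (2*v)*(R + v) = 2*v*(R + v))
(-2508 + X(-51, -113))*(47897 - 28199) = (-2508 + 2*(-51)*(-113 - 51))*(47897 - 28199) = (-2508 + 2*(-51)*(-164))*19698 = (-2508 + 16728)*19698 = 14220*19698 = 280105560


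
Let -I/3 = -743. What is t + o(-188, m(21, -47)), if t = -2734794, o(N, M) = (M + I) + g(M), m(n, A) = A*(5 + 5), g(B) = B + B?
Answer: -2733975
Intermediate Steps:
g(B) = 2*B
m(n, A) = 10*A (m(n, A) = A*10 = 10*A)
I = 2229 (I = -3*(-743) = 2229)
o(N, M) = 2229 + 3*M (o(N, M) = (M + 2229) + 2*M = (2229 + M) + 2*M = 2229 + 3*M)
t + o(-188, m(21, -47)) = -2734794 + (2229 + 3*(10*(-47))) = -2734794 + (2229 + 3*(-470)) = -2734794 + (2229 - 1410) = -2734794 + 819 = -2733975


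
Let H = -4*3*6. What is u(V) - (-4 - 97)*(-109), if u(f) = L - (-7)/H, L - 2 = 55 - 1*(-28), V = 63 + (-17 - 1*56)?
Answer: -786535/72 ≈ -10924.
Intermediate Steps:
H = -72 (H = -12*6 = -72)
V = -10 (V = 63 + (-17 - 56) = 63 - 73 = -10)
L = 85 (L = 2 + (55 - 1*(-28)) = 2 + (55 + 28) = 2 + 83 = 85)
u(f) = 6113/72 (u(f) = 85 - (-7)/(-72) = 85 - (-7)*(-1)/72 = 85 - 1*7/72 = 85 - 7/72 = 6113/72)
u(V) - (-4 - 97)*(-109) = 6113/72 - (-4 - 97)*(-109) = 6113/72 - (-101)*(-109) = 6113/72 - 1*11009 = 6113/72 - 11009 = -786535/72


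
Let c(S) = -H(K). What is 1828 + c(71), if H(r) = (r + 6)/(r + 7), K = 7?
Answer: 25579/14 ≈ 1827.1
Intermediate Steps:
H(r) = (6 + r)/(7 + r)
c(S) = -13/14 (c(S) = -(6 + 7)/(7 + 7) = -13/14)
1828 + c(71) = 1828 - 13/14 = 25579/14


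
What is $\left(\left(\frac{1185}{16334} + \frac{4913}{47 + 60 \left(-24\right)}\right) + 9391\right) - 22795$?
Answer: $- \frac{305063322085}{22753262} \approx -13407.0$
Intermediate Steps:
$\left(\left(\frac{1185}{16334} + \frac{4913}{47 + 60 \left(-24\right)}\right) + 9391\right) - 22795 = \left(\left(1185 \cdot \frac{1}{16334} + \frac{4913}{47 - 1440}\right) + 9391\right) - 22795 = \left(\left(\frac{1185}{16334} + \frac{4913}{-1393}\right) + 9391\right) - 22795 = \left(\left(\frac{1185}{16334} + 4913 \left(- \frac{1}{1393}\right)\right) + 9391\right) - 22795 = \left(\left(\frac{1185}{16334} - \frac{4913}{1393}\right) + 9391\right) - 22795 = \left(- \frac{78598237}{22753262} + 9391\right) - 22795 = \frac{213597285205}{22753262} - 22795 = - \frac{305063322085}{22753262}$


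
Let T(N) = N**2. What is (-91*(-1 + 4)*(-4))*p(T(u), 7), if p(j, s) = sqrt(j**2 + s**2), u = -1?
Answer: 5460*sqrt(2) ≈ 7721.6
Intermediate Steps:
(-91*(-1 + 4)*(-4))*p(T(u), 7) = (-91*(-1 + 4)*(-4))*sqrt(((-1)**2)**2 + 7**2) = (-273*(-4))*sqrt(1**2 + 49) = (-91*(-12))*sqrt(1 + 49) = 1092*sqrt(50) = 1092*(5*sqrt(2)) = 5460*sqrt(2)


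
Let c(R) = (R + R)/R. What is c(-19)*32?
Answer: 64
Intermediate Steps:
c(R) = 2 (c(R) = (2*R)/R = 2)
c(-19)*32 = 2*32 = 64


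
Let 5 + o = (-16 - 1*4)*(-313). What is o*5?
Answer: 31275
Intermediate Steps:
o = 6255 (o = -5 + (-16 - 1*4)*(-313) = -5 + (-16 - 4)*(-313) = -5 - 20*(-313) = -5 + 6260 = 6255)
o*5 = 6255*5 = 31275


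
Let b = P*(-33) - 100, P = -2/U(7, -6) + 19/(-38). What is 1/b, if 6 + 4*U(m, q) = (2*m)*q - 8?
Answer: -98/8447 ≈ -0.011602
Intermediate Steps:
U(m, q) = -7/2 + m*q/2 (U(m, q) = -3/2 + ((2*m)*q - 8)/4 = -3/2 + (2*m*q - 8)/4 = -3/2 + (-8 + 2*m*q)/4 = -3/2 + (-2 + m*q/2) = -7/2 + m*q/2)
P = -41/98 (P = -2/(-7/2 + (1/2)*7*(-6)) + 19/(-38) = -2/(-7/2 - 21) + 19*(-1/38) = -2/(-49/2) - 1/2 = -2*(-2/49) - 1/2 = 4/49 - 1/2 = -41/98 ≈ -0.41837)
b = -8447/98 (b = -41/98*(-33) - 100 = 1353/98 - 100 = -8447/98 ≈ -86.194)
1/b = 1/(-8447/98) = -98/8447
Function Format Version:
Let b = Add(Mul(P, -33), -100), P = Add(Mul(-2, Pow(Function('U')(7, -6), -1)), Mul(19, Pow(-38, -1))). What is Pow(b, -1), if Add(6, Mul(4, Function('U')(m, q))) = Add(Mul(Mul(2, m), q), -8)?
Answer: Rational(-98, 8447) ≈ -0.011602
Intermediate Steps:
Function('U')(m, q) = Add(Rational(-7, 2), Mul(Rational(1, 2), m, q)) (Function('U')(m, q) = Add(Rational(-3, 2), Mul(Rational(1, 4), Add(Mul(Mul(2, m), q), -8))) = Add(Rational(-3, 2), Mul(Rational(1, 4), Add(Mul(2, m, q), -8))) = Add(Rational(-3, 2), Mul(Rational(1, 4), Add(-8, Mul(2, m, q)))) = Add(Rational(-3, 2), Add(-2, Mul(Rational(1, 2), m, q))) = Add(Rational(-7, 2), Mul(Rational(1, 2), m, q)))
P = Rational(-41, 98) (P = Add(Mul(-2, Pow(Add(Rational(-7, 2), Mul(Rational(1, 2), 7, -6)), -1)), Mul(19, Pow(-38, -1))) = Add(Mul(-2, Pow(Add(Rational(-7, 2), -21), -1)), Mul(19, Rational(-1, 38))) = Add(Mul(-2, Pow(Rational(-49, 2), -1)), Rational(-1, 2)) = Add(Mul(-2, Rational(-2, 49)), Rational(-1, 2)) = Add(Rational(4, 49), Rational(-1, 2)) = Rational(-41, 98) ≈ -0.41837)
b = Rational(-8447, 98) (b = Add(Mul(Rational(-41, 98), -33), -100) = Add(Rational(1353, 98), -100) = Rational(-8447, 98) ≈ -86.194)
Pow(b, -1) = Pow(Rational(-8447, 98), -1) = Rational(-98, 8447)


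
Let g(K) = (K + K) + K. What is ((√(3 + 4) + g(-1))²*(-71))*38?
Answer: -43168 + 16188*√7 ≈ -338.58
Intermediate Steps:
g(K) = 3*K (g(K) = 2*K + K = 3*K)
((√(3 + 4) + g(-1))²*(-71))*38 = ((√(3 + 4) + 3*(-1))²*(-71))*38 = ((√7 - 3)²*(-71))*38 = ((-3 + √7)²*(-71))*38 = -71*(-3 + √7)²*38 = -2698*(-3 + √7)²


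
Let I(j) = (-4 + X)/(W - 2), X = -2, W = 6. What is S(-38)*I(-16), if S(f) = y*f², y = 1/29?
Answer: -2166/29 ≈ -74.690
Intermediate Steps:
y = 1/29 ≈ 0.034483
S(f) = f²/29
I(j) = -3/2 (I(j) = (-4 - 2)/(6 - 2) = -6/4 = -6*¼ = -3/2)
S(-38)*I(-16) = ((1/29)*(-38)²)*(-3/2) = ((1/29)*1444)*(-3/2) = (1444/29)*(-3/2) = -2166/29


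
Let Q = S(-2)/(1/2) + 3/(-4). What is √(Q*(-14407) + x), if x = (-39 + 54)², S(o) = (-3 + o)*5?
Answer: √2925521/2 ≈ 855.21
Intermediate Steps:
S(o) = -15 + 5*o
Q = -203/4 (Q = (-15 + 5*(-2))/(1/2) + 3/(-4) = (-15 - 10)/(½) + 3*(-¼) = -25*2 - ¾ = -50 - ¾ = -203/4 ≈ -50.750)
x = 225 (x = 15² = 225)
√(Q*(-14407) + x) = √(-203/4*(-14407) + 225) = √(2924621/4 + 225) = √(2925521/4) = √2925521/2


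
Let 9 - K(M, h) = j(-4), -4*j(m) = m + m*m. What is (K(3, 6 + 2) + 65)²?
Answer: 5929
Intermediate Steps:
j(m) = -m/4 - m²/4 (j(m) = -(m + m*m)/4 = -(m + m²)/4 = -m/4 - m²/4)
K(M, h) = 12 (K(M, h) = 9 - (-1)*(-4)*(1 - 4)/4 = 9 - (-1)*(-4)*(-3)/4 = 9 - 1*(-3) = 9 + 3 = 12)
(K(3, 6 + 2) + 65)² = (12 + 65)² = 77² = 5929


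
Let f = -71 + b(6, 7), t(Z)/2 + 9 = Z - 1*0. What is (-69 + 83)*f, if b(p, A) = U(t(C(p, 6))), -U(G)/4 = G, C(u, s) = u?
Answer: -658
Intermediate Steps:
t(Z) = -18 + 2*Z (t(Z) = -18 + 2*(Z - 1*0) = -18 + 2*(Z + 0) = -18 + 2*Z)
U(G) = -4*G
b(p, A) = 72 - 8*p (b(p, A) = -4*(-18 + 2*p) = 72 - 8*p)
f = -47 (f = -71 + (72 - 8*6) = -71 + (72 - 48) = -71 + 24 = -47)
(-69 + 83)*f = (-69 + 83)*(-47) = 14*(-47) = -658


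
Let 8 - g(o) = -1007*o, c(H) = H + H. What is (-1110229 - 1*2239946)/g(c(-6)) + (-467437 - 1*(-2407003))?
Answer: 23425549191/12076 ≈ 1.9398e+6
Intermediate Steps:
c(H) = 2*H
g(o) = 8 + 1007*o (g(o) = 8 - (-1007)*o = 8 + 1007*o)
(-1110229 - 1*2239946)/g(c(-6)) + (-467437 - 1*(-2407003)) = (-1110229 - 1*2239946)/(8 + 1007*(2*(-6))) + (-467437 - 1*(-2407003)) = (-1110229 - 2239946)/(8 + 1007*(-12)) + (-467437 + 2407003) = -3350175/(8 - 12084) + 1939566 = -3350175/(-12076) + 1939566 = -3350175*(-1/12076) + 1939566 = 3350175/12076 + 1939566 = 23425549191/12076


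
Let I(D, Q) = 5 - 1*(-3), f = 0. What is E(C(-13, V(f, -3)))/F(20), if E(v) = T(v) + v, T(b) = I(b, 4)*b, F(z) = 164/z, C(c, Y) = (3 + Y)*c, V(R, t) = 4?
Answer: -4095/41 ≈ -99.878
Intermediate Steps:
I(D, Q) = 8 (I(D, Q) = 5 + 3 = 8)
C(c, Y) = c*(3 + Y)
T(b) = 8*b
E(v) = 9*v (E(v) = 8*v + v = 9*v)
E(C(-13, V(f, -3)))/F(20) = (9*(-13*(3 + 4)))/((164/20)) = (9*(-13*7))/((164*(1/20))) = (9*(-91))/(41/5) = -819*5/41 = -4095/41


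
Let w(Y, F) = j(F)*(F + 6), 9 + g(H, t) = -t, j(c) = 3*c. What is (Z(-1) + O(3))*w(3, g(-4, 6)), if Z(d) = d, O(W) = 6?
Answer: 2025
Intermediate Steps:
g(H, t) = -9 - t
w(Y, F) = 3*F*(6 + F) (w(Y, F) = (3*F)*(F + 6) = (3*F)*(6 + F) = 3*F*(6 + F))
(Z(-1) + O(3))*w(3, g(-4, 6)) = (-1 + 6)*(3*(-9 - 1*6)*(6 + (-9 - 1*6))) = 5*(3*(-9 - 6)*(6 + (-9 - 6))) = 5*(3*(-15)*(6 - 15)) = 5*(3*(-15)*(-9)) = 5*405 = 2025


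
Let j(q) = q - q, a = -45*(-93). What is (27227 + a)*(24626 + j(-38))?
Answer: 773551912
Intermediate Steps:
a = 4185
j(q) = 0
(27227 + a)*(24626 + j(-38)) = (27227 + 4185)*(24626 + 0) = 31412*24626 = 773551912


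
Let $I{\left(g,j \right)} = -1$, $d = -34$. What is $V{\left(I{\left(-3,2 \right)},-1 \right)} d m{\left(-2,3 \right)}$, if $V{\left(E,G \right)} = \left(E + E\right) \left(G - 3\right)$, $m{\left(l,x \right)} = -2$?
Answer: $544$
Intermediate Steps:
$V{\left(E,G \right)} = 2 E \left(-3 + G\right)$
$V{\left(I{\left(-3,2 \right)},-1 \right)} d m{\left(-2,3 \right)} = 2 \left(-1\right) \left(-3 - 1\right) \left(-34\right) \left(-2\right) = 2 \left(-1\right) \left(-4\right) \left(-34\right) \left(-2\right) = 8 \left(-34\right) \left(-2\right) = \left(-272\right) \left(-2\right) = 544$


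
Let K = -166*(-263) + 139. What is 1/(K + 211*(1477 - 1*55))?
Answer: 1/343839 ≈ 2.9083e-6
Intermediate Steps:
K = 43797 (K = 43658 + 139 = 43797)
1/(K + 211*(1477 - 1*55)) = 1/(43797 + 211*(1477 - 1*55)) = 1/(43797 + 211*(1477 - 55)) = 1/(43797 + 211*1422) = 1/(43797 + 300042) = 1/343839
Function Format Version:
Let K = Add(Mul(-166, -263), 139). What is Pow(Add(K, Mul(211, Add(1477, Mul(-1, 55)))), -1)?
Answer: Rational(1, 343839) ≈ 2.9083e-6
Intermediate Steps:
K = 43797 (K = Add(43658, 139) = 43797)
Pow(Add(K, Mul(211, Add(1477, Mul(-1, 55)))), -1) = Pow(Add(43797, Mul(211, Add(1477, Mul(-1, 55)))), -1) = Pow(Add(43797, Mul(211, Add(1477, -55))), -1) = Pow(Add(43797, Mul(211, 1422)), -1) = Pow(Add(43797, 300042), -1) = Pow(343839, -1) = Rational(1, 343839)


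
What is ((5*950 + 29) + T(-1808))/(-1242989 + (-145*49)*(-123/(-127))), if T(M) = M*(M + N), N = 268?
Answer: -354215573/158733518 ≈ -2.2315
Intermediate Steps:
T(M) = M*(268 + M) (T(M) = M*(M + 268) = M*(268 + M))
((5*950 + 29) + T(-1808))/(-1242989 + (-145*49)*(-123/(-127))) = ((5*950 + 29) - 1808*(268 - 1808))/(-1242989 + (-145*49)*(-123/(-127))) = ((4750 + 29) - 1808*(-1540))/(-1242989 - (-873915)*(-1)/127) = (4779 + 2784320)/(-1242989 - 7105*123/127) = 2789099/(-1242989 - 873915/127) = 2789099/(-158733518/127) = 2789099*(-127/158733518) = -354215573/158733518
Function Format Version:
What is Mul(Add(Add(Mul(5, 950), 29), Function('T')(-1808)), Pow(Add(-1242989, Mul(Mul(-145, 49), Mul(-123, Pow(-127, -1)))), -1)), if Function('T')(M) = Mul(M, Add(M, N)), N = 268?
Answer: Rational(-354215573, 158733518) ≈ -2.2315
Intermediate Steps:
Function('T')(M) = Mul(M, Add(268, M)) (Function('T')(M) = Mul(M, Add(M, 268)) = Mul(M, Add(268, M)))
Mul(Add(Add(Mul(5, 950), 29), Function('T')(-1808)), Pow(Add(-1242989, Mul(Mul(-145, 49), Mul(-123, Pow(-127, -1)))), -1)) = Mul(Add(Add(Mul(5, 950), 29), Mul(-1808, Add(268, -1808))), Pow(Add(-1242989, Mul(Mul(-145, 49), Mul(-123, Pow(-127, -1)))), -1)) = Mul(Add(Add(4750, 29), Mul(-1808, -1540)), Pow(Add(-1242989, Mul(-7105, Mul(-123, Rational(-1, 127)))), -1)) = Mul(Add(4779, 2784320), Pow(Add(-1242989, Mul(-7105, Rational(123, 127))), -1)) = Mul(2789099, Pow(Add(-1242989, Rational(-873915, 127)), -1)) = Mul(2789099, Pow(Rational(-158733518, 127), -1)) = Mul(2789099, Rational(-127, 158733518)) = Rational(-354215573, 158733518)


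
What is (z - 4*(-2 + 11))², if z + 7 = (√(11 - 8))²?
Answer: 1600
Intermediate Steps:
z = -4 (z = -7 + (√(11 - 8))² = -7 + (√3)² = -7 + 3 = -4)
(z - 4*(-2 + 11))² = (-4 - 4*(-2 + 11))² = (-4 - 4*9)² = (-4 - 36)² = (-40)² = 1600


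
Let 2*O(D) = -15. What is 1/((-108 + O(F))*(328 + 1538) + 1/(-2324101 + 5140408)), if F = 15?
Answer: -2816307/606978933560 ≈ -4.6399e-6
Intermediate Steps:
O(D) = -15/2 (O(D) = (½)*(-15) = -15/2)
1/((-108 + O(F))*(328 + 1538) + 1/(-2324101 + 5140408)) = 1/((-108 - 15/2)*(328 + 1538) + 1/(-2324101 + 5140408)) = 1/(-231/2*1866 + 1/2816307) = 1/(-215523 + 1/2816307) = 1/(-606978933560/2816307) = -2816307/606978933560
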